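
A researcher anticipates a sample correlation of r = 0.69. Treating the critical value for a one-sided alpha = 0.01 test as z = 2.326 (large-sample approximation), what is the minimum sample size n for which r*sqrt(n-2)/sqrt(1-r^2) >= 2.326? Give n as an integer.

8

Need r·√(n−2)/√(1−r²) ≥ 2.326
√(n−2) ≥ 2.326·√(1−0.4761) / 0.69 = 2.326·0.723809 / 0.69 = 2.4400
n−2 ≥ 5.9536  ⇒  n ≥ 7.9536
Smallest integer n = 8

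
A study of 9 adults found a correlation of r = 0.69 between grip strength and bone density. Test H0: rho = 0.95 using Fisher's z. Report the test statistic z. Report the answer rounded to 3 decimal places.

Fisher z: atanh(0.69) = 0.847956, atanh(0.95) = 1.831781
z = (z_r − z_0)·√(n−3) = (0.847956 − 1.831781)·√6 = -0.983825 · 2.449490 = -2.410

-2.410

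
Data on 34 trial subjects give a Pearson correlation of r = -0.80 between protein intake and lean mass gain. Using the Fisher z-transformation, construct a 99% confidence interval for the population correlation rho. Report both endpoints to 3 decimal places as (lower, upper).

(-0.916, -0.562)

Fisher z: z_r = atanh(r) = ½·ln((1+(-0.80))/(1−(-0.80))) = -1.098612
SE(z) = 1/√(n−3) = 1/√31 = 0.179605
99% ⇒ z* = 2.576; margin = 2.576·0.179605 = 0.462662
CI on z-scale: (-1.561274, -0.635950)
Back-transform: tanh(-1.561274) = -0.915627, tanh(-0.635950) = -0.562136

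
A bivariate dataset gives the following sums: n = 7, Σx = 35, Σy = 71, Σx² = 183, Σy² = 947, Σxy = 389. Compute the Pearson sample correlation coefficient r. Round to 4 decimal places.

0.7981

S_xy = nΣxy − ΣxΣy = 7·389 − 35·71 = 2723 − 2485 = 238
S_xx = nΣx² − (Σx)² = 7·183 − 35² = 1281 − 1225 = 56
S_yy = nΣy² − (Σy)² = 7·947 − 71² = 6629 − 5041 = 1588
r = S_xy / √(S_xx·S_yy) = 238 / √(56·1588) = 238 / √88928 = 238 / 298.2080 = 0.7981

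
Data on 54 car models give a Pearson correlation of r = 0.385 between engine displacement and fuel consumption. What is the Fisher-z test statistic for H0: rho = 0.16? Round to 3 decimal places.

Fisher z: atanh(0.385) = 0.405917, atanh(0.16) = 0.161387
z = (z_r − z_0)·√(n−3) = (0.405917 − 0.161387)·√51 = 0.244530 · 7.141428 = 1.746

1.746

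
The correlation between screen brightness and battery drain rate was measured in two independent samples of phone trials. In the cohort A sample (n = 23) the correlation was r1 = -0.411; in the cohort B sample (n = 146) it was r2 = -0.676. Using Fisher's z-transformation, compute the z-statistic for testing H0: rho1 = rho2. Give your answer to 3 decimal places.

Fisher z-transforms: z1 = atanh(-0.411) = -0.436814, z2 = atanh(-0.676) = -0.821711; difference d = 0.384897
Var(d) = 1/20 + 1/143 = 0.0500000 + 0.0069930 = 0.0569930
z = d/√Var(d) = 0.384897 / √0.0569930 = 0.384897 / 0.238732 = 1.612

1.612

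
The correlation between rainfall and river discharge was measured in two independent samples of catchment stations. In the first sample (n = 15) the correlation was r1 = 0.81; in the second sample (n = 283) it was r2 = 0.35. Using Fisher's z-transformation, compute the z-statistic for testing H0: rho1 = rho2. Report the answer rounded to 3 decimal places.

z1 = atanh(0.81) = 1.127029,  z2 = atanh(0.35) = 0.365444
SE = √(1/(n1−3) + 1/(n2−3)) = √(1/12 + 1/280) = √(0.0833333 + 0.0035714) = √0.0869047 = 0.294796
z = (z1 − z2)/SE = (1.127029 − 0.365444) / 0.294796 = 0.761585 / 0.294796 = 2.583

2.583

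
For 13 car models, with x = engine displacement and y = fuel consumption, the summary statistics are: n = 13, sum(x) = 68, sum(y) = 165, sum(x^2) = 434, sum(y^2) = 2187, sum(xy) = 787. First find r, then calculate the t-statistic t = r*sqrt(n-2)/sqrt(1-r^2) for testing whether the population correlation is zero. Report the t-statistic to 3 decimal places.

S_xy = nΣxy − ΣxΣy = 13·787 − 68·165 = 10231 − 11220 = -989
S_xx = nΣx² − (Σx)² = 13·434 − 68² = 5642 − 4624 = 1018
S_yy = nΣy² − (Σy)² = 13·2187 − 165² = 28431 − 27225 = 1206
r = S_xy / √(S_xx·S_yy) = -989 / √(1018·1206) = -989 / √1227708 = -989 / 1108.0199 = -0.8926
t = r·√(n−2)/√(1−r²) = -0.8926·√11 / √(1−0.796735) = -2.960419 / 0.450849 = -6.566

-6.566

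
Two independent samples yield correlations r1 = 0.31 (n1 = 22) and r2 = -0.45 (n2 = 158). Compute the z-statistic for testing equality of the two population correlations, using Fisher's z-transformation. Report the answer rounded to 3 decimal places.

3.313

Fisher z-transforms: z1 = atanh(0.31) = 0.320545, z2 = atanh(-0.45) = -0.484700; difference d = 0.805245
Var(d) = 1/19 + 1/155 = 0.0526316 + 0.0064516 = 0.0590832
z = d/√Var(d) = 0.805245 / √0.0590832 = 0.805245 / 0.243070 = 3.313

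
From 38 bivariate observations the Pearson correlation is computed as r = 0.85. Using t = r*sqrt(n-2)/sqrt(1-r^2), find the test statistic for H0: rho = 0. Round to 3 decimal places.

9.681

1 − r² = 1 − 0.7225 = 0.2775;  √(1−r²) = 0.526783
√(n−2) = √36 = 6.000000
t = r·√(n−2)/√(1−r²) = 0.85 · 6.000000 / 0.526783 = 9.681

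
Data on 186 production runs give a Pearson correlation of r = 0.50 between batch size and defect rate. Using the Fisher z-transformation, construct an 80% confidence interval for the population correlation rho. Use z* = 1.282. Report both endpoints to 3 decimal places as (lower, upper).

(0.426, 0.568)

Fisher z: z_r = atanh(r) = ½·ln((1+0.50)/(1−0.50)) = 0.549306
SE(z) = 1/√(n−3) = 1/√183 = 0.073922
80% ⇒ z* = 1.282; margin = 1.282·0.073922 = 0.094768
CI on z-scale: (0.454538, 0.644074)
Back-transform: tanh(0.454538) = 0.425622, tanh(0.644074) = 0.567667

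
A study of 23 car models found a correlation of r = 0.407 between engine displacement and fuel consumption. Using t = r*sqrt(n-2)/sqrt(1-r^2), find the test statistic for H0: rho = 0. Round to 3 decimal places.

2.042

1 − r² = 1 − 0.165649 = 0.834351;  √(1−r²) = 0.913428
√(n−2) = √21 = 4.582576
t = r·√(n−2)/√(1−r²) = 0.407 · 4.582576 / 0.913428 = 2.042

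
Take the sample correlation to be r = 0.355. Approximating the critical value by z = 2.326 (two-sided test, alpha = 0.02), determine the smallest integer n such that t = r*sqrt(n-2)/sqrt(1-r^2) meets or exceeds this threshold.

r√(n−2)/√(1−r²) ≥ 2.326  ⇔  n−2 ≥ (2.326)²·(1−r²)/r²
(1−r²)/r² = (1−0.126025)/0.126025 = 6.9349
n ≥ 2 + 5.410276·6.9349 = 2 + 37.5197 = 39.5197
⌈39.5197⌉ = 40

40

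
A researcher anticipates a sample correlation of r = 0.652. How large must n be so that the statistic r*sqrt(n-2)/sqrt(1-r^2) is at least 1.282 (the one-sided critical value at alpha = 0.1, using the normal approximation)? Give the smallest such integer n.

r√(n−2)/√(1−r²) ≥ 1.282  ⇔  n−2 ≥ (1.282)²·(1−r²)/r²
(1−r²)/r² = (1−0.425104)/0.425104 = 1.3524
n ≥ 2 + 1.643524·1.3524 = 2 + 2.2227 = 4.2227
⌈4.2227⌉ = 5

5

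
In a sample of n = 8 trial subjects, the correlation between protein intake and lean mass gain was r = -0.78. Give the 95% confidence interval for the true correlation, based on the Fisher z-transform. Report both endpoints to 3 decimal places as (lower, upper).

z_r = atanh(-0.78) = -1.045371;  SE = 1/√(n−3) = 1/√5 = 0.447214
z-limits: -1.045371 ± 1.960·0.447214 = -1.045371 ± 0.876539 = [-1.921910, -0.168832]
ρ-limits: (tanh -1.921910, tanh -0.168832) = (-0.958, -0.167)

(-0.958, -0.167)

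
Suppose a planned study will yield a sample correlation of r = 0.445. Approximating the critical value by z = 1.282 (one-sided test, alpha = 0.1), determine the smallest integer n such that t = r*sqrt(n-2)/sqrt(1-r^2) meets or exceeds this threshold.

r√(n−2)/√(1−r²) ≥ 1.282  ⇔  n−2 ≥ (1.282)²·(1−r²)/r²
(1−r²)/r² = (1−0.198025)/0.198025 = 4.0499
n ≥ 2 + 1.643524·4.0499 = 2 + 6.6561 = 8.6561
⌈8.6561⌉ = 9

9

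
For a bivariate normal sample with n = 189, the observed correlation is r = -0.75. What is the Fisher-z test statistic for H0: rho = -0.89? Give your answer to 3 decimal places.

6.123

Fisher z: atanh(-0.75) = -0.972955, atanh(-0.89) = -1.421926
z = (z_r − z_0)·√(n−3) = (-0.972955 − (-1.421926))·√186 = 0.448971 · 13.638182 = 6.123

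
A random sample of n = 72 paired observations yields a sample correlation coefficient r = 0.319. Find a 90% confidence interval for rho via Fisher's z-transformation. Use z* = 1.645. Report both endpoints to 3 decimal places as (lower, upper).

z_r = atanh(0.319) = 0.330533;  SE = 1/√(n−3) = 1/√69 = 0.120386
z-limits: 0.330533 ± 1.645·0.120386 = 0.330533 ± 0.198035 = [0.132498, 0.528568]
ρ-limits: (tanh 0.132498, tanh 0.528568) = (0.132, 0.484)

(0.132, 0.484)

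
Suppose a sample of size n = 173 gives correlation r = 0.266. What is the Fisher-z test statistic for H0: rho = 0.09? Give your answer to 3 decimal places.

Fisher z: atanh(0.266) = 0.272554, atanh(0.09) = 0.090244
z = (z_r − z_0)·√(n−3) = (0.272554 − 0.090244)·√170 = 0.182310 · 13.038405 = 2.377

2.377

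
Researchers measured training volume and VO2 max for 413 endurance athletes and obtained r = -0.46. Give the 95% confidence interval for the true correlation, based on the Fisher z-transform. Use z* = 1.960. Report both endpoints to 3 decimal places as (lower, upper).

Fisher z: z_r = atanh(r) = ½·ln((1+(-0.46))/(1−(-0.46))) = -0.497311
SE(z) = 1/√(n−3) = 1/√410 = 0.049386
95% ⇒ z* = 1.960; margin = 1.960·0.049386 = 0.096797
CI on z-scale: (-0.594108, -0.400514)
Back-transform: tanh(-0.594108) = -0.532844, tanh(-0.400514) = -0.380389

(-0.533, -0.380)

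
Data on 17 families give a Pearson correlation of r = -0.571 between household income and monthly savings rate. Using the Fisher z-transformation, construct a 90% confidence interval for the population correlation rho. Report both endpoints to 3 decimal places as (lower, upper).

Fisher z: z_r = atanh(r) = ½·ln((1+(-0.571))/(1−(-0.571))) = -0.649005
SE(z) = 1/√(n−3) = 1/√14 = 0.267261
90% ⇒ z* = 1.645; margin = 1.645·0.267261 = 0.439644
CI on z-scale: (-1.088649, -0.209361)
Back-transform: tanh(-1.088649) = -0.796385, tanh(-0.209361) = -0.206355

(-0.796, -0.206)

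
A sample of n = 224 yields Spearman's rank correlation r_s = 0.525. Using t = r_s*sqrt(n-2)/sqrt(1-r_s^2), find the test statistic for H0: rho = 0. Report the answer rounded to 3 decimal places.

1 − r_s² = 1 − 0.275625 = 0.724375;  √(1−r_s²) = 0.851102
√(n−2) = √222 = 14.899664
t = r_s·√(n−2)/√(1−r_s²) = 0.525 · 14.899664 / 0.851102 = 9.191

9.191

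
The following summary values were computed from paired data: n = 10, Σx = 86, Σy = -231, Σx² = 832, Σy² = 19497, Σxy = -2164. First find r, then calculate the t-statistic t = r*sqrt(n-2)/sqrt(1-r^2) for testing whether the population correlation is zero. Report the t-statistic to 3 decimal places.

-0.444

Numerator: nΣxy − (Σx)(Σy) = 10·(-2164) − (86)(-231) = -1774
Denominator: √[(nΣx²−(Σx)²)(nΣy²−(Σy)²)]
  nΣx²−(Σx)² = 10·832 − 7396 = 924;  nΣy²−(Σy)² = 10·19497 − 53361 = 141609
  √(924·141609) = √130846716 = 11438.8249
r = -1774 / 11438.8249 = -0.1551
t = r·√(n−2)/√(1−r²) = -0.1551·√8 / √(1−0.024056) = -0.438689 / 0.987899 = -0.444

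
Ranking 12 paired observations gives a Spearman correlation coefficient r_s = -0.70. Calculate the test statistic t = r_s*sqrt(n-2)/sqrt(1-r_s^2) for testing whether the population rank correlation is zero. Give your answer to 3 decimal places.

t = r_s·√(n−2) / √(1−r_s²) with r_s = -0.70, n = 12
  = -0.70·√10 / √(1 − 0.4900)
  = -0.70·3.162278 / 0.714143
  = -2.213595 / 0.714143 = -3.100

-3.100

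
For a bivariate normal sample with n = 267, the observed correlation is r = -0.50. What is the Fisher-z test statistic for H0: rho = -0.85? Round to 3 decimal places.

11.485

z_r = atanh(-0.50) = -0.549306,  z_0 = atanh(-0.85) = -1.256153
SE = 1/√(n−3) = 1/√264 = 0.061546
z = (z_r − z_0)/SE = (-0.549306 − (-1.256153)) / 0.061546 = 0.706847 / 0.061546 = 11.485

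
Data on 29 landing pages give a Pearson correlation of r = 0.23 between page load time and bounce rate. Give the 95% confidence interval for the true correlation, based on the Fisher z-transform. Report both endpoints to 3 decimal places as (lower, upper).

(-0.149, 0.550)

z_r = atanh(0.23) = 0.234189;  SE = 1/√(n−3) = 1/√26 = 0.196116
z-limits: 0.234189 ± 1.960·0.196116 = 0.234189 ± 0.384387 = [-0.150198, 0.618576]
ρ-limits: (tanh -0.150198, tanh 0.618576) = (-0.149, 0.550)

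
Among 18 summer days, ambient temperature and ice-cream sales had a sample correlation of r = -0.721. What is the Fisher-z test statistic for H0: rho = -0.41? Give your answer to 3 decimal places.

Fisher z: atanh(-0.721) = -0.909725, atanh(-0.41) = -0.435611
z = (z_r − z_0)·√(n−3) = (-0.909725 − (-0.435611))·√15 = -0.474114 · 3.872983 = -1.836

-1.836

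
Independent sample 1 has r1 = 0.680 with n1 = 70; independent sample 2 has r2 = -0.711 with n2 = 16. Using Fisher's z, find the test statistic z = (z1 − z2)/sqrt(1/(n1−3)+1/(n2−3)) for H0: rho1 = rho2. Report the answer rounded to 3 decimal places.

Fisher z-transforms: z1 = atanh(0.680) = 0.829114, z2 = atanh(-0.711) = -0.889203; difference d = 1.718317
Var(d) = 1/67 + 1/13 = 0.0149254 + 0.0769231 = 0.0918485
z = d/√Var(d) = 1.718317 / √0.0918485 = 1.718317 / 0.303065 = 5.670

5.670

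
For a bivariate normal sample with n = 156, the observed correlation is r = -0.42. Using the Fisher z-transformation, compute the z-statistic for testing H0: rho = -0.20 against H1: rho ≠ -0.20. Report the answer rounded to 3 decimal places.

z_r = atanh(-0.42) = -0.447692,  z_0 = atanh(-0.20) = -0.202733
SE = 1/√(n−3) = 1/√153 = 0.080845
z = (z_r − z_0)/SE = (-0.447692 − (-0.202733)) / 0.080845 = -0.244959 / 0.080845 = -3.030

-3.030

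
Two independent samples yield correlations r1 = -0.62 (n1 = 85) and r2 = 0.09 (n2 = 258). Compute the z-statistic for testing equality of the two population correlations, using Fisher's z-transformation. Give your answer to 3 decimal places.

-6.422

z1 = atanh(-0.62) = -0.725005,  z2 = atanh(0.09) = 0.090244
SE = √(1/(n1−3) + 1/(n2−3)) = √(1/82 + 1/255) = √(0.0121951 + 0.0039216) = √0.0161167 = 0.126952
z = (z1 − z2)/SE = (-0.725005 − 0.090244) / 0.126952 = -0.815249 / 0.126952 = -6.422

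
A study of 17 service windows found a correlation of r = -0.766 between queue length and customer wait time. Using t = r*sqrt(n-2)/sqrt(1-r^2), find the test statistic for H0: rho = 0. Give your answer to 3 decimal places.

1 − r² = 1 − 0.586756 = 0.413244;  √(1−r²) = 0.642841
√(n−2) = √15 = 3.872983
t = r·√(n−2)/√(1−r²) = -0.766 · 3.872983 / 0.642841 = -4.615

-4.615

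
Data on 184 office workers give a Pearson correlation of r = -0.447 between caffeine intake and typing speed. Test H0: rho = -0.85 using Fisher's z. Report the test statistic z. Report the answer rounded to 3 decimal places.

Fisher z: atanh(-0.447) = -0.480945, atanh(-0.85) = -1.256153
z = (z_r − z_0)·√(n−3) = (-0.480945 − (-1.256153))·√181 = 0.775208 · 13.453624 = 10.429

10.429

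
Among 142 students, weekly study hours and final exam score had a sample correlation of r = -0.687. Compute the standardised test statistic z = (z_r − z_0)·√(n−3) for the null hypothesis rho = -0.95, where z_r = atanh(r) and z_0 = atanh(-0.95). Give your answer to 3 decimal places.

z_r = atanh(-0.687) = -0.842252,  z_0 = atanh(-0.95) = -1.831781
SE = 1/√(n−3) = 1/√139 = 0.084819
z = (z_r − z_0)/SE = (-0.842252 − (-1.831781)) / 0.084819 = 0.989529 / 0.084819 = 11.666

11.666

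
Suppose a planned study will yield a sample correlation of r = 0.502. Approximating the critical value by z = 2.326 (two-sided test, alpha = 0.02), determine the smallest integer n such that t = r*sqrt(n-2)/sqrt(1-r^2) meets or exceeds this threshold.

r√(n−2)/√(1−r²) ≥ 2.326  ⇔  n−2 ≥ (2.326)²·(1−r²)/r²
(1−r²)/r² = (1−0.252004)/0.252004 = 2.9682
n ≥ 2 + 5.410276·2.9682 = 2 + 16.0588 = 18.0588
⌈18.0588⌉ = 19

19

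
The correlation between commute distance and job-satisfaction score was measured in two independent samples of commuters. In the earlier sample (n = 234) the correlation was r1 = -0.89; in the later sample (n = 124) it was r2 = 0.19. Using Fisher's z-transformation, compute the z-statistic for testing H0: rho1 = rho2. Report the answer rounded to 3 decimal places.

z1 = atanh(-0.89) = -1.421926,  z2 = atanh(0.19) = 0.192337
SE = √(1/(n1−3) + 1/(n2−3)) = √(1/231 + 1/121) = √(0.0043290 + 0.0082645) = √0.0125935 = 0.112221
z = (z1 − z2)/SE = (-1.421926 − 0.192337) / 0.112221 = -1.614263 / 0.112221 = -14.385

-14.385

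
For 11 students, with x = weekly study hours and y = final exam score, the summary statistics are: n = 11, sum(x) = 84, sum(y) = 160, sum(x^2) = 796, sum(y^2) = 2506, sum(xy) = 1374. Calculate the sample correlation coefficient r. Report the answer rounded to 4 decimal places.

0.9157

Numerator: nΣxy − (Σx)(Σy) = 11·1374 − (84)(160) = 1674
Denominator: √[(nΣx²−(Σx)²)(nΣy²−(Σy)²)]
  nΣx²−(Σx)² = 11·796 − 7056 = 1700;  nΣy²−(Σy)² = 11·2506 − 25600 = 1966
  √(1700·1966) = √3342200 = 1828.1685
r = 1674 / 1828.1685 = 0.9157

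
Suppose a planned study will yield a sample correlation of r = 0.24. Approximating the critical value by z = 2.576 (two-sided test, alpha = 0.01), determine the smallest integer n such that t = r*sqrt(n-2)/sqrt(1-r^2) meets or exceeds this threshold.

Need r·√(n−2)/√(1−r²) ≥ 2.576
√(n−2) ≥ 2.576·√(1−0.0576) / 0.24 = 2.576·0.970773 / 0.24 = 10.4196
n−2 ≥ 108.5681  ⇒  n ≥ 110.5681
Smallest integer n = 111

111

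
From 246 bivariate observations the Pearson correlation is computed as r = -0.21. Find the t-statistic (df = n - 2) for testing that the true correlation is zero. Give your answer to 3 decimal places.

1 − r² = 1 − 0.0441 = 0.9559;  √(1−r²) = 0.977701
√(n−2) = √244 = 15.620499
t = r·√(n−2)/√(1−r²) = -0.21 · 15.620499 / 0.977701 = -3.355

-3.355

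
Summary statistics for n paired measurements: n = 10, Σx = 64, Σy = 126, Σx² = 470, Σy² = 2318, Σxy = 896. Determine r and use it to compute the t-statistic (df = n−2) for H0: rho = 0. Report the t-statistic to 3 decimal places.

Numerator: nΣxy − (Σx)(Σy) = 10·896 − (64)(126) = 896
Denominator: √[(nΣx²−(Σx)²)(nΣy²−(Σy)²)]
  nΣx²−(Σx)² = 10·470 − 4096 = 604;  nΣy²−(Σy)² = 10·2318 − 15876 = 7304
  √(604·7304) = √4411616 = 2100.3847
r = 896 / 2100.3847 = 0.4266
t = r·√(n−2)/√(1−r²) = 0.4266·√8 / √(1−0.181988) = 1.206607 / 0.904440 = 1.334

1.334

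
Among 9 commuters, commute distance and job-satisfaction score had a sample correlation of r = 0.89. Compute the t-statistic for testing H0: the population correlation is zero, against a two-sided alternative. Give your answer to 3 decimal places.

t = r·√(n−2) / √(1−r²) with r = 0.89, n = 9
  = 0.89·√7 / √(1 − 0.7921)
  = 0.89·2.645751 / 0.455961
  = 2.354718 / 0.455961 = 5.164

5.164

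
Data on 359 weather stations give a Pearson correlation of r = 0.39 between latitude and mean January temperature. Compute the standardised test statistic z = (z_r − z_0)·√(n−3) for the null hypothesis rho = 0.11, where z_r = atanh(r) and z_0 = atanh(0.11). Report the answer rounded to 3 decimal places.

5.686

z_r = atanh(0.39) = 0.411800,  z_0 = atanh(0.11) = 0.110447
SE = 1/√(n−3) = 1/√356 = 0.053000
z = (z_r − z_0)/SE = (0.411800 − 0.110447) / 0.053000 = 0.301353 / 0.053000 = 5.686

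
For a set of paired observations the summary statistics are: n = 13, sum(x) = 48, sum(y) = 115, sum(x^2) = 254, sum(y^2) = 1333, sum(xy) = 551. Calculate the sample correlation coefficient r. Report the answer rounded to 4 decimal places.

0.8118

S_xy = nΣxy − ΣxΣy = 13·551 − 48·115 = 7163 − 5520 = 1643
S_xx = nΣx² − (Σx)² = 13·254 − 48² = 3302 − 2304 = 998
S_yy = nΣy² − (Σy)² = 13·1333 − 115² = 17329 − 13225 = 4104
r = S_xy / √(S_xx·S_yy) = 1643 / √(998·4104) = 1643 / √4095792 = 1643 / 2023.8063 = 0.8118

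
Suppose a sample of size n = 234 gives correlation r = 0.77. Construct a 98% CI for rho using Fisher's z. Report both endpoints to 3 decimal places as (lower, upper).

z_r = atanh(0.77) = 1.020328;  SE = 1/√(n−3) = 1/√231 = 0.065795
z-limits: 1.020328 ± 2.326·0.065795 = 1.020328 ± 0.153039 = [0.867289, 1.173367]
ρ-limits: (tanh 0.867289, tanh 1.173367) = (0.700, 0.825)

(0.700, 0.825)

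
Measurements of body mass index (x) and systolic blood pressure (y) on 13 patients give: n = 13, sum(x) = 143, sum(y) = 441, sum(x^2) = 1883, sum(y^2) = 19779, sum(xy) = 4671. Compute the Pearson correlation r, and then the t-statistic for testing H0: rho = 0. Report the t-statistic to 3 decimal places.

Numerator: nΣxy − (Σx)(Σy) = 13·4671 − (143)(441) = -2340
Denominator: √[(nΣx²−(Σx)²)(nΣy²−(Σy)²)]
  nΣx²−(Σx)² = 13·1883 − 20449 = 4030;  nΣy²−(Σy)² = 13·19779 − 194481 = 62646
  √(4030·62646) = √252463380 = 15889.0963
r = -2340 / 15889.0963 = -0.1473
t = r·√(n−2)/√(1−r²) = -0.1473·√11 / √(1−0.021697) = -0.488539 / 0.989092 = -0.494

-0.494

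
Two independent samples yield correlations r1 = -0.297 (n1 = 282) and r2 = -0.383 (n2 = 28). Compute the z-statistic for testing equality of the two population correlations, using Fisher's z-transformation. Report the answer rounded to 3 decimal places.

z1 = atanh(-0.297) = -0.306226,  z2 = atanh(-0.383) = -0.403571
SE = √(1/(n1−3) + 1/(n2−3)) = √(1/279 + 1/25) = √(0.0035842 + 0.0400000) = √0.0435842 = 0.208768
z = (z1 − z2)/SE = (-0.306226 − (-0.403571)) / 0.208768 = 0.097345 / 0.208768 = 0.466

0.466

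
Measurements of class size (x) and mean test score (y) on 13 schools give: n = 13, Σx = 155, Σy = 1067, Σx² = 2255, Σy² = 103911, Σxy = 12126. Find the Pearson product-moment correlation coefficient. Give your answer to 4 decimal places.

-0.2311

S_xy = nΣxy − ΣxΣy = 13·12126 − 155·1067 = 157638 − 165385 = -7747
S_xx = nΣx² − (Σx)² = 13·2255 − 155² = 29315 − 24025 = 5290
S_yy = nΣy² − (Σy)² = 13·103911 − 1067² = 1350843 − 1138489 = 212354
r = S_xy / √(S_xx·S_yy) = -7747 / √(5290·212354) = -7747 / √1123352660 = -7747 / 33516.4536 = -0.2311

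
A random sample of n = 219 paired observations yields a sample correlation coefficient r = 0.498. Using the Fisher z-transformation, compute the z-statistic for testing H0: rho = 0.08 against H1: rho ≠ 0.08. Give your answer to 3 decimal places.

Fisher z: atanh(0.498) = 0.546643, atanh(0.08) = 0.080171
z = (z_r − z_0)·√(n−3) = (0.546643 − 0.080171)·√216 = 0.466472 · 14.696938 = 6.856

6.856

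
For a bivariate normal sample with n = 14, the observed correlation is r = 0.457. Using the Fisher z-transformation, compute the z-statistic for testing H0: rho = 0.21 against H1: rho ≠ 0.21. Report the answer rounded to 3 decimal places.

z_r = atanh(0.457) = 0.493513,  z_0 = atanh(0.21) = 0.213171
SE = 1/√(n−3) = 1/√11 = 0.301511
z = (z_r − z_0)/SE = (0.493513 − 0.213171) / 0.301511 = 0.280342 / 0.301511 = 0.930

0.930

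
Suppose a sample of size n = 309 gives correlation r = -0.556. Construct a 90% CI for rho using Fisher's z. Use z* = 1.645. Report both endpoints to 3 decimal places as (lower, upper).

(-0.618, -0.488)

Fisher z: z_r = atanh(r) = ½·ln((1+(-0.556))/(1−(-0.556))) = -0.627025
SE(z) = 1/√(n−3) = 1/√306 = 0.057166
90% ⇒ z* = 1.645; margin = 1.645·0.057166 = 0.094038
CI on z-scale: (-0.721063, -0.532987)
Back-transform: tanh(-0.721063) = -0.617567, tanh(-0.532987) = -0.487661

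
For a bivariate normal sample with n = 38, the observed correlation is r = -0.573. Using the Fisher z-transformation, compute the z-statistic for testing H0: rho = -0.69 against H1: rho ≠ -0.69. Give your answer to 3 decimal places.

1.159

z_r = atanh(-0.573) = -0.651978,  z_0 = atanh(-0.69) = -0.847956
SE = 1/√(n−3) = 1/√35 = 0.169031
z = (z_r − z_0)/SE = (-0.651978 − (-0.847956)) / 0.169031 = 0.195978 / 0.169031 = 1.159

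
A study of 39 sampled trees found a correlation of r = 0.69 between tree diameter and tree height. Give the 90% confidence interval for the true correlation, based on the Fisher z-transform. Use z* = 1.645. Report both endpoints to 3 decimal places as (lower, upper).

(0.518, 0.808)

Fisher z: z_r = atanh(r) = ½·ln((1+0.69)/(1−0.69)) = 0.847956
SE(z) = 1/√(n−3) = 1/√36 = 0.166667
90% ⇒ z* = 1.645; margin = 1.645·0.166667 = 0.274167
CI on z-scale: (0.573789, 1.122123)
Back-transform: tanh(0.573789) = 0.518137, tanh(1.122123) = 0.808306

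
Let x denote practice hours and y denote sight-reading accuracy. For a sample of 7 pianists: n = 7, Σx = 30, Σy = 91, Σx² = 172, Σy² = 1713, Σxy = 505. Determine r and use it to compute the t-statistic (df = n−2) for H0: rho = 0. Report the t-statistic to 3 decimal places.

Numerator: nΣxy − (Σx)(Σy) = 7·505 − (30)(91) = 805
Denominator: √[(nΣx²−(Σx)²)(nΣy²−(Σy)²)]
  nΣx²−(Σx)² = 7·172 − 900 = 304;  nΣy²−(Σy)² = 7·1713 − 8281 = 3710
  √(304·3710) = √1127840 = 1061.9981
r = 805 / 1061.9981 = 0.7580
t = r·√(n−2)/√(1−r²) = 0.7580·√5 / √(1−0.574564) = 1.694940 / 0.652255 = 2.599

2.599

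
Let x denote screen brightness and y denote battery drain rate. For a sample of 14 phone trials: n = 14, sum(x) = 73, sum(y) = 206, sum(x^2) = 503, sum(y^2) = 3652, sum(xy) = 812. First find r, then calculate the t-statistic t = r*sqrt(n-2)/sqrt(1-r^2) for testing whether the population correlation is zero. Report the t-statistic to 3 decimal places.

S_xy = nΣxy − ΣxΣy = 14·812 − 73·206 = 11368 − 15038 = -3670
S_xx = nΣx² − (Σx)² = 14·503 − 73² = 7042 − 5329 = 1713
S_yy = nΣy² − (Σy)² = 14·3652 − 206² = 51128 − 42436 = 8692
r = S_xy / √(S_xx·S_yy) = -3670 / √(1713·8692) = -3670 / √14889396 = -3670 / 3858.6780 = -0.9511
t = r·√(n−2)/√(1−r²) = -0.9511·√12 / √(1−0.904591) = -3.294707 / 0.308883 = -10.667

-10.667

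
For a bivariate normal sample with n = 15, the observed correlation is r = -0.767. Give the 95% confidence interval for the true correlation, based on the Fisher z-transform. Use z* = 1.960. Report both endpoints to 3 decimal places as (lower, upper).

Fisher z: z_r = atanh(r) = ½·ln((1+(-0.767))/(1−(-0.767))) = -1.013000
SE(z) = 1/√(n−3) = 1/√12 = 0.288675
95% ⇒ z* = 1.960; margin = 1.960·0.288675 = 0.565803
CI on z-scale: (-1.578803, -0.447197)
Back-transform: tanh(-1.578803) = -0.918415, tanh(-0.447197) = -0.419592

(-0.918, -0.420)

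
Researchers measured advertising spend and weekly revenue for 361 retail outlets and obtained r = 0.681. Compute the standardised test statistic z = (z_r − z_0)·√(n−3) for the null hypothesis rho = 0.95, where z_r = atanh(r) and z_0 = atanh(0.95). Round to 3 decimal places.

-18.936

Fisher z: atanh(0.681) = 0.830977, atanh(0.95) = 1.831781
z = (z_r − z_0)·√(n−3) = (0.830977 − 1.831781)·√358 = -1.000804 · 18.920888 = -18.936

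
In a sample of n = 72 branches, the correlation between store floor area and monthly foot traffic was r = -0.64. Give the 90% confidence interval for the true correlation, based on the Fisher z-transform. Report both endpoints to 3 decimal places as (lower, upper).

Fisher z: z_r = atanh(r) = ½·ln((1+(-0.64))/(1−(-0.64))) = -0.758174
SE(z) = 1/√(n−3) = 1/√69 = 0.120386
90% ⇒ z* = 1.645; margin = 1.645·0.120386 = 0.198035
CI on z-scale: (-0.956209, -0.560139)
Back-transform: tanh(-0.956209) = -0.742581, tanh(-0.560139) = -0.508081

(-0.743, -0.508)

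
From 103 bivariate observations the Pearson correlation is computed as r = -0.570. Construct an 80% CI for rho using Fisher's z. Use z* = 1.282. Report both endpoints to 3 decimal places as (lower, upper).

Fisher z: z_r = atanh(r) = ½·ln((1+(-0.570))/(1−(-0.570))) = -0.647523
SE(z) = 1/√(n−3) = 1/√100 = 0.100000
80% ⇒ z* = 1.282; margin = 1.282·0.100000 = 0.128200
CI on z-scale: (-0.775723, -0.519323)
Back-transform: tanh(-0.775723) = -0.650245, tanh(-0.519323) = -0.477177

(-0.650, -0.477)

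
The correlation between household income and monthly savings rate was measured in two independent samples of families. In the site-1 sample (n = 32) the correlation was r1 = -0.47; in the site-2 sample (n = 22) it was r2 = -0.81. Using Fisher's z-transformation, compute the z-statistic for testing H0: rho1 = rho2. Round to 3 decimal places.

2.090

z1 = atanh(-0.47) = -0.510070,  z2 = atanh(-0.81) = -1.127029
SE = √(1/(n1−3) + 1/(n2−3)) = √(1/29 + 1/19) = √(0.0344828 + 0.0526316) = √0.0871144 = 0.295151
z = (z1 − z2)/SE = (-0.510070 − (-1.127029)) / 0.295151 = 0.616959 / 0.295151 = 2.090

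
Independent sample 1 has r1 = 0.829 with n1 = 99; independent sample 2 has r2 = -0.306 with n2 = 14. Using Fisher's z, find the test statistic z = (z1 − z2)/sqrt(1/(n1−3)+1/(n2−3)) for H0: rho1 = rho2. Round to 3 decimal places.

4.716

Fisher z-transforms: z1 = atanh(0.829) = 1.184931, z2 = atanh(-0.306) = -0.316126; difference d = 1.501057
Var(d) = 1/96 + 1/11 = 0.0104167 + 0.0909091 = 0.1013258
z = d/√Var(d) = 1.501057 / √0.1013258 = 1.501057 / 0.318317 = 4.716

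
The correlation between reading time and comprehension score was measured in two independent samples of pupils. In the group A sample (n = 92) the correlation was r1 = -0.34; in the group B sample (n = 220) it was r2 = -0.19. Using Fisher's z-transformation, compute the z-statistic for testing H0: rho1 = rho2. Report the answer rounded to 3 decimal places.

z1 = atanh(-0.34) = -0.354093,  z2 = atanh(-0.19) = -0.192337
SE = √(1/(n1−3) + 1/(n2−3)) = √(1/89 + 1/217) = √(0.0112360 + 0.0046083) = √0.0158443 = 0.125874
z = (z1 − z2)/SE = (-0.354093 − (-0.192337)) / 0.125874 = -0.161756 / 0.125874 = -1.285

-1.285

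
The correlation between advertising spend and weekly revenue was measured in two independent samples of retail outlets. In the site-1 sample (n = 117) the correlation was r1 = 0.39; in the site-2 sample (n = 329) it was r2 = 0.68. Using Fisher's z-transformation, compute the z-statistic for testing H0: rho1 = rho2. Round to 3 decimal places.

-3.835

z1 = atanh(0.39) = 0.411800,  z2 = atanh(0.68) = 0.829114
SE = √(1/(n1−3) + 1/(n2−3)) = √(1/114 + 1/326) = √(0.0087719 + 0.0030675) = √0.0118394 = 0.108809
z = (z1 − z2)/SE = (0.411800 − 0.829114) / 0.108809 = -0.417314 / 0.108809 = -3.835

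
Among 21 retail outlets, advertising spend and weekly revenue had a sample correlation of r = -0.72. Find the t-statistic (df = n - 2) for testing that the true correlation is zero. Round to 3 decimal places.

t = r·√(n−2) / √(1−r²) with r = -0.72, n = 21
  = -0.72·√19 / √(1 − 0.5184)
  = -0.72·4.358899 / 0.693974
  = -3.138407 / 0.693974 = -4.522

-4.522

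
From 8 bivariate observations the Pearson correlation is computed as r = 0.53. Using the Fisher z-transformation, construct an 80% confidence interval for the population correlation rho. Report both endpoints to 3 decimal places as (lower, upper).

Fisher z: z_r = atanh(r) = ½·ln((1+0.53)/(1−0.53)) = 0.590145
SE(z) = 1/√(n−3) = 1/√5 = 0.447214
80% ⇒ z* = 1.282; margin = 1.282·0.447214 = 0.573328
CI on z-scale: (0.016817, 1.163473)
Back-transform: tanh(0.016817) = 0.016815, tanh(1.163473) = 0.822168

(0.017, 0.822)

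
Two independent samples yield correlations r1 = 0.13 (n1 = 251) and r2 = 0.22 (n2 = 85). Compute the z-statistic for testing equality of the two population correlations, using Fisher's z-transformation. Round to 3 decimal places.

-0.729

z1 = atanh(0.13) = 0.130740,  z2 = atanh(0.22) = 0.223656
SE = √(1/(n1−3) + 1/(n2−3)) = √(1/248 + 1/82) = √(0.0040323 + 0.0121951) = √0.0162274 = 0.127387
z = (z1 − z2)/SE = (0.130740 − 0.223656) / 0.127387 = -0.092916 / 0.127387 = -0.729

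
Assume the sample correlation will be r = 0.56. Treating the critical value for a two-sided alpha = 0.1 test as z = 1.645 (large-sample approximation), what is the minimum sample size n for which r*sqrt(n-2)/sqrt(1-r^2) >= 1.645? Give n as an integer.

Need r·√(n−2)/√(1−r²) ≥ 1.645
√(n−2) ≥ 1.645·√(1−0.3136) / 0.56 = 1.645·0.828493 / 0.56 = 2.4337
n−2 ≥ 5.9229  ⇒  n ≥ 7.9229
Smallest integer n = 8

8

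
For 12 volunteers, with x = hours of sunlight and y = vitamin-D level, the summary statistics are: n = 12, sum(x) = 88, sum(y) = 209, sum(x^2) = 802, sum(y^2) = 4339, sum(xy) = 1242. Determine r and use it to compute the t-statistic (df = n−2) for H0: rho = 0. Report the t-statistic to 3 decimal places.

-5.812

S_xy = nΣxy − ΣxΣy = 12·1242 − 88·209 = 14904 − 18392 = -3488
S_xx = nΣx² − (Σx)² = 12·802 − 88² = 9624 − 7744 = 1880
S_yy = nΣy² − (Σy)² = 12·4339 − 209² = 52068 − 43681 = 8387
r = S_xy / √(S_xx·S_yy) = -3488 / √(1880·8387) = -3488 / √15767560 = -3488 / 3970.8387 = -0.8784
t = r·√(n−2)/√(1−r²) = -0.8784·√10 / √(1−0.771587) = -2.777745 / 0.477926 = -5.812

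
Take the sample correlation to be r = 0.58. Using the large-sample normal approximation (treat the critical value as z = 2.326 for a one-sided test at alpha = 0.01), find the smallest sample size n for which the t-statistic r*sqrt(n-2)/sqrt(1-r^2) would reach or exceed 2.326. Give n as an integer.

r√(n−2)/√(1−r²) ≥ 2.326  ⇔  n−2 ≥ (2.326)²·(1−r²)/r²
(1−r²)/r² = (1−0.3364)/0.3364 = 1.9727
n ≥ 2 + 5.410276·1.9727 = 2 + 10.6729 = 12.6729
⌈12.6729⌉ = 13

13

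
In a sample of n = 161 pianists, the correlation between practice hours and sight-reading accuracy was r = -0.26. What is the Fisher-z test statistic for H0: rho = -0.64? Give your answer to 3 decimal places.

Fisher z: atanh(-0.26) = -0.266108, atanh(-0.64) = -0.758174
z = (z_r − z_0)·√(n−3) = (-0.266108 − (-0.758174))·√158 = 0.492066 · 12.569805 = 6.185

6.185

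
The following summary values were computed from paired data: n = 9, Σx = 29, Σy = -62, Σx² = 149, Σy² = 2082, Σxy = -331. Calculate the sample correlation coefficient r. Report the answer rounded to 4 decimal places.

-0.4328

Numerator: nΣxy − (Σx)(Σy) = 9·(-331) − (29)(-62) = -1181
Denominator: √[(nΣx²−(Σx)²)(nΣy²−(Σy)²)]
  nΣx²−(Σx)² = 9·149 − 841 = 500;  nΣy²−(Σy)² = 9·2082 − 3844 = 14894
  √(500·14894) = √7447000 = 2728.9192
r = -1181 / 2728.9192 = -0.4328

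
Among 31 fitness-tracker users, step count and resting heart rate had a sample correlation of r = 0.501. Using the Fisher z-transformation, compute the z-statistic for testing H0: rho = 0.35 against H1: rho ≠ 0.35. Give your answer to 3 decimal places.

z_r = atanh(0.501) = 0.550640,  z_0 = atanh(0.35) = 0.365444
SE = 1/√(n−3) = 1/√28 = 0.188982
z = (z_r − z_0)/SE = (0.550640 − 0.365444) / 0.188982 = 0.185196 / 0.188982 = 0.980

0.980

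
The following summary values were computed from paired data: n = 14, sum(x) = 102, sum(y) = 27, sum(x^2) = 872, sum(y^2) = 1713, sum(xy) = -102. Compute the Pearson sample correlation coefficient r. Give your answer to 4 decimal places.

-0.6457

Numerator: nΣxy − (Σx)(Σy) = 14·(-102) − (102)(27) = -4182
Denominator: √[(nΣx²−(Σx)²)(nΣy²−(Σy)²)]
  nΣx²−(Σx)² = 14·872 − 10404 = 1804;  nΣy²−(Σy)² = 14·1713 − 729 = 23253
  √(1804·23253) = √41948412 = 6476.7594
r = -4182 / 6476.7594 = -0.6457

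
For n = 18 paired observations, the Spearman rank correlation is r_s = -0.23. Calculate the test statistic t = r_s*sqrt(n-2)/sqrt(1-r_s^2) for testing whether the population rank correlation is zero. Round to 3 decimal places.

1 − r_s² = 1 − 0.0529 = 0.9471;  √(1−r_s²) = 0.973191
√(n−2) = √16 = 4.000000
t = r_s·√(n−2)/√(1−r_s²) = -0.23 · 4.000000 / 0.973191 = -0.945

-0.945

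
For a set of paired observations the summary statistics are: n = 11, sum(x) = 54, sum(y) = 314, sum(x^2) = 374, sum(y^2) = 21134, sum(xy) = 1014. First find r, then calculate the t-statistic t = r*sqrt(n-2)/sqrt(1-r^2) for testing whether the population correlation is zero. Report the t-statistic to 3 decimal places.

-1.546

S_xy = nΣxy − ΣxΣy = 11·1014 − 54·314 = 11154 − 16956 = -5802
S_xx = nΣx² − (Σx)² = 11·374 − 54² = 4114 − 2916 = 1198
S_yy = nΣy² − (Σy)² = 11·21134 − 314² = 232474 − 98596 = 133878
r = S_xy / √(S_xx·S_yy) = -5802 / √(1198·133878) = -5802 / √160385844 = -5802 / 12664.3533 = -0.4581
t = r·√(n−2)/√(1−r²) = -0.4581·√9 / √(1−0.209856) = -1.374300 / 0.888900 = -1.546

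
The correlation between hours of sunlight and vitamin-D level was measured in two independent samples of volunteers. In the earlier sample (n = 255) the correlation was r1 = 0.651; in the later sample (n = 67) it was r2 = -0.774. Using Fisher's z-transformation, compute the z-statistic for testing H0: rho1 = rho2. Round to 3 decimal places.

12.911

Fisher z-transforms: z1 = atanh(0.651) = 0.777032, z2 = atanh(-0.774) = -1.030229; difference d = 1.807261
Var(d) = 1/252 + 1/64 = 0.0039683 + 0.0156250 = 0.0195933
z = d/√Var(d) = 1.807261 / √0.0195933 = 1.807261 / 0.139976 = 12.911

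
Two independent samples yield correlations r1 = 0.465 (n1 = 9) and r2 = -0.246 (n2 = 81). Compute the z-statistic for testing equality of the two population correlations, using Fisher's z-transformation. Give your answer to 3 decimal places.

z1 = atanh(0.465) = 0.503672,  z2 = atanh(-0.246) = -0.251151
SE = √(1/(n1−3) + 1/(n2−3)) = √(1/6 + 1/78) = √(0.1666667 + 0.0128205) = √0.1794872 = 0.423659
z = (z1 − z2)/SE = (0.503672 − (-0.251151)) / 0.423659 = 0.754823 / 0.423659 = 1.782

1.782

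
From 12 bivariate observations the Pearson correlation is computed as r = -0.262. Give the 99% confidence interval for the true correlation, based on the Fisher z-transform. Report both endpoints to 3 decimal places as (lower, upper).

z_r = atanh(-0.262) = -0.268255;  SE = 1/√(n−3) = 1/√9 = 0.333333
z-limits: -0.268255 ± 2.576·0.333333 = -0.268255 ± 0.858666 = [-1.126921, 0.590411]
ρ-limits: (tanh -1.126921, tanh 0.590411) = (-0.810, 0.530)

(-0.810, 0.530)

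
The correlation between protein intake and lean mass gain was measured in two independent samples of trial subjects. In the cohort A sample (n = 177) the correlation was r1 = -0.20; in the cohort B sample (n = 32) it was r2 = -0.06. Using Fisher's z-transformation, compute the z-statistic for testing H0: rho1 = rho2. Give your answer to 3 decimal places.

Fisher z-transforms: z1 = atanh(-0.20) = -0.202733, z2 = atanh(-0.06) = -0.060072; difference d = -0.142661
Var(d) = 1/174 + 1/29 = 0.0057471 + 0.0344828 = 0.0402299
z = d/√Var(d) = -0.142661 / √0.0402299 = -0.142661 / 0.200574 = -0.711

-0.711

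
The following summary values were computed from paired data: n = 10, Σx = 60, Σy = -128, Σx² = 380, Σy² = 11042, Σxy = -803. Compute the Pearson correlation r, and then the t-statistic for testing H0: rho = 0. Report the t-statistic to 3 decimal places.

S_xy = nΣxy − ΣxΣy = 10·(-803) − 60·(-128) = -8030 − (-7680) = -350
S_xx = nΣx² − (Σx)² = 10·380 − 60² = 3800 − 3600 = 200
S_yy = nΣy² − (Σy)² = 10·11042 − (-128)² = 110420 − 16384 = 94036
r = S_xy / √(S_xx·S_yy) = -350 / √(200·94036) = -350 / √18807200 = -350 / 4336.7269 = -0.0807
t = r·√(n−2)/√(1−r²) = -0.0807·√8 / √(1−0.006512) = -0.228254 / 0.996739 = -0.229

-0.229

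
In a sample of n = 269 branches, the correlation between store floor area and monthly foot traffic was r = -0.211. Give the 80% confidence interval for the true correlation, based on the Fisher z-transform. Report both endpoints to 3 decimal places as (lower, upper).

z_r = atanh(-0.211) = -0.214218;  SE = 1/√(n−3) = 1/√266 = 0.061314
z-limits: -0.214218 ± 1.282·0.061314 = -0.214218 ± 0.078605 = [-0.292823, -0.135613]
ρ-limits: (tanh -0.292823, tanh -0.135613) = (-0.285, -0.135)

(-0.285, -0.135)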